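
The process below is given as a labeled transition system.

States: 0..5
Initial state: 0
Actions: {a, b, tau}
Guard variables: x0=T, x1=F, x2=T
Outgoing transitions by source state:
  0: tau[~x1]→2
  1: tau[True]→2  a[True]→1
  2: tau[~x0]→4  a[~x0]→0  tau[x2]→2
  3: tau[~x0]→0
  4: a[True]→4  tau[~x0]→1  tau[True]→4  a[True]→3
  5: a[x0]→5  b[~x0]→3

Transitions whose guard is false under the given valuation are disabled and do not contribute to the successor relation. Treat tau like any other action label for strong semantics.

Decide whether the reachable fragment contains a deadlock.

Answer: DEADLOCK-FREE

Analysis:
Reachable = {0,2}
  0: tau→2  [deg 1]
  2: tau→2  [deg 1]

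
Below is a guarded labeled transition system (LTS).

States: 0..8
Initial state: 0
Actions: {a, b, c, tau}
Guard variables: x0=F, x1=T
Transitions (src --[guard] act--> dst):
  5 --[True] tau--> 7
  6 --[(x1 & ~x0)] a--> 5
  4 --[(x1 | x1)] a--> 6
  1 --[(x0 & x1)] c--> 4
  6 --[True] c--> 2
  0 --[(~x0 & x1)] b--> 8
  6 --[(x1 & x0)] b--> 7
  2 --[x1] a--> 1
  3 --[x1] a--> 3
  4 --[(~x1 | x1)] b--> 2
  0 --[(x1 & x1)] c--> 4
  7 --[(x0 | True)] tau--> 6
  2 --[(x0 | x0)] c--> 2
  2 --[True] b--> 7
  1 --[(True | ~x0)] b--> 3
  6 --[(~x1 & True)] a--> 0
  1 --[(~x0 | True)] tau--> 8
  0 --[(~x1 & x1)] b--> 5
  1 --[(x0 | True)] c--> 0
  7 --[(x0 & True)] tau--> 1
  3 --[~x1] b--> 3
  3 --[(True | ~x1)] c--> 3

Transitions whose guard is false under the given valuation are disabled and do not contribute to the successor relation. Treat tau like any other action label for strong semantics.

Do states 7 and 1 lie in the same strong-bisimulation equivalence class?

Answer: NOT BISIMILAR

Analysis:
Bisimulation quotient by refinement:
  P[0] = {{0,1,2,3,4,5,6,7,8}}
  P[1] = {{0},{1},{2,4},{3,6},{5,7},{8}}
  P[2] = {{0},{1},{2},{3},{4},{5},{6},{7},{8}}
9 equivalence class(es) (converged in 3)
7∈{7}, 1∈{1}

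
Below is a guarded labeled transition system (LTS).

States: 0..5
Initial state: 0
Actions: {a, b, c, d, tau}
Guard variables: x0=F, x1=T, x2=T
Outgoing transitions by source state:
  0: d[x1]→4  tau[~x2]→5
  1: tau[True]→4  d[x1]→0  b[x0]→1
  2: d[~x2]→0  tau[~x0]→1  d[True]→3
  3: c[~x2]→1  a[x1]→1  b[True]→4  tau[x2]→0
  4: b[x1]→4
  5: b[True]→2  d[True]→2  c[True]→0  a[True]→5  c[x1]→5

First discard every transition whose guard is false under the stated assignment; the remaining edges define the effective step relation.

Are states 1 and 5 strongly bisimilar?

Answer: NOT BISIMILAR

Trace:
Bisimulation quotient by refinement:
  round 0: {{0,1,2,3,4,5}}
  round 1: {{0},{1,2},{3},{4},{5}}
  round 2: {{0},{1},{2},{3},{4},{5}}
6 equivalence class(es) (converged in 3)
[1]={1}  [5]={5}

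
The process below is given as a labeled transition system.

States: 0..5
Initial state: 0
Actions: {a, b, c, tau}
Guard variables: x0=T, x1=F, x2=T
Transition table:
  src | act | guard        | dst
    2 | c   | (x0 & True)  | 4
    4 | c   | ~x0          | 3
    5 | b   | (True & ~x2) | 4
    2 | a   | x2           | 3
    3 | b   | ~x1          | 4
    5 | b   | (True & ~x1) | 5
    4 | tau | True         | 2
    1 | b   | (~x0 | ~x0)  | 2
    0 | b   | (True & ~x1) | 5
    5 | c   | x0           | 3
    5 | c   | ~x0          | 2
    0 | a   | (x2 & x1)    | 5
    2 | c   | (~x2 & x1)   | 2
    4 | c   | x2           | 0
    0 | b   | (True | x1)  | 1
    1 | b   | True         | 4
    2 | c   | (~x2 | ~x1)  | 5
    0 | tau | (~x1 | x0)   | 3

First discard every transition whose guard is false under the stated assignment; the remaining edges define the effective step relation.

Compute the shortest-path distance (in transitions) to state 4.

Answer: 2

Analysis:
Layered search for 4:
  Layer 0: {0}
  Layer 1: {1,3,5}
  Layer 2: {4}
first hit 4 at d=2 via b·b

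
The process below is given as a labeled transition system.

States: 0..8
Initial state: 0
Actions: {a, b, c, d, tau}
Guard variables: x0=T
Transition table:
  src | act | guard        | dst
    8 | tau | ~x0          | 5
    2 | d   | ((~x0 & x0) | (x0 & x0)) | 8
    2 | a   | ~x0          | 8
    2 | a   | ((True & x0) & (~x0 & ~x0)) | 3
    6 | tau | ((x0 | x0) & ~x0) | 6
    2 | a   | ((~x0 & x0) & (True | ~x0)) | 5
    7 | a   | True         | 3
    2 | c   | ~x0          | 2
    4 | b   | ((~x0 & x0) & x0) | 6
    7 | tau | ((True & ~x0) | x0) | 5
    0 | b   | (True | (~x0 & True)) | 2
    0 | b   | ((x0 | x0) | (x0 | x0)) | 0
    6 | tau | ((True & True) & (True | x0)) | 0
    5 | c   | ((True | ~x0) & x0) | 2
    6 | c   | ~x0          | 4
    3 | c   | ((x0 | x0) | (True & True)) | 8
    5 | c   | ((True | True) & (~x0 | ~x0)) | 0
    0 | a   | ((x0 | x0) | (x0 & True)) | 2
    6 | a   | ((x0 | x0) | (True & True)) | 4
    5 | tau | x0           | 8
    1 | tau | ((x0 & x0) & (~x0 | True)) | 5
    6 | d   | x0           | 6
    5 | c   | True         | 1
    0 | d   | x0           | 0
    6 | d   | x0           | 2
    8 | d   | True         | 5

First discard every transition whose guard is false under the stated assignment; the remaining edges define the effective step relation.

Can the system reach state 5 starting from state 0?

Answer: REACHABLE

Working:
After dropping false guards: 17 live edges.
depth 0: {0}
depth 1: {2}  total {0,2}
depth 2: {8}  total {0,2,8}
depth 3: {5}  total {0,2,5,8}
depth 4: {1}  total {0,1,2,5,8}
Reachable = {0,1,2,5,8}
trace reaching 5: b·d·d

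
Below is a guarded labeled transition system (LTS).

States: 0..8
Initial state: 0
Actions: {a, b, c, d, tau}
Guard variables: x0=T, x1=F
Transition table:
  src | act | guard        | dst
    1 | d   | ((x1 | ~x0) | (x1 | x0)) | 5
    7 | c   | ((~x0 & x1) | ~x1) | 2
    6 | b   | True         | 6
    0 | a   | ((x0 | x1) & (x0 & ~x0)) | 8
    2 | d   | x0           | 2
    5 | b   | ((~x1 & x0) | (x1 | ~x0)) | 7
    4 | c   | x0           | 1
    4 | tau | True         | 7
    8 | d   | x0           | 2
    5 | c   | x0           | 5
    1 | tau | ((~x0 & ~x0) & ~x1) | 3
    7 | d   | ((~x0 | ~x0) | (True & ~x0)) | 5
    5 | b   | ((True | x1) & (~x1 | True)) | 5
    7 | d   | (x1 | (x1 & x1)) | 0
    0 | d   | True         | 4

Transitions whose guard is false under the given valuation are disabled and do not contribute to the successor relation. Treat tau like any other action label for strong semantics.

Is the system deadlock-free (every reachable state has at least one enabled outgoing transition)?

Answer: DEADLOCK-FREE

Analysis:
Reach set: {0,1,2,4,5,7}
  0: d→4  [1 exit(s)]
  1: d→5  [1 exit(s)]
  2: d→2  [1 exit(s)]
  4: c→1  tau→7  [2 exit(s)]
  5: b→5  b→7  c→5  [3 exit(s)]
  7: c→2  [1 exit(s)]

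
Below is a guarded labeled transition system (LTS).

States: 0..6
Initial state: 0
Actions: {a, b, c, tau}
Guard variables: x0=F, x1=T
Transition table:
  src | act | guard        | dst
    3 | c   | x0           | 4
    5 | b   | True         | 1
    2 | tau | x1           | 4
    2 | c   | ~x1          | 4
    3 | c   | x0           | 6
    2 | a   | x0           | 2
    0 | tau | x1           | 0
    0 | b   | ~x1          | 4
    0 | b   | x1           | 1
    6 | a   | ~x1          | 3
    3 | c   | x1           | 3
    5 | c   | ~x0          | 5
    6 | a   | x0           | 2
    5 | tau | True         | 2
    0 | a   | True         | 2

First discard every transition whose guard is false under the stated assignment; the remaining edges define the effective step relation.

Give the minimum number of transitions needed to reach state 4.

Layered search for 4:
  depth 0: {0}
  depth 1: {1,2}
  depth 2: {4}
first hit 4 at d=2 via a·tau

Answer: 2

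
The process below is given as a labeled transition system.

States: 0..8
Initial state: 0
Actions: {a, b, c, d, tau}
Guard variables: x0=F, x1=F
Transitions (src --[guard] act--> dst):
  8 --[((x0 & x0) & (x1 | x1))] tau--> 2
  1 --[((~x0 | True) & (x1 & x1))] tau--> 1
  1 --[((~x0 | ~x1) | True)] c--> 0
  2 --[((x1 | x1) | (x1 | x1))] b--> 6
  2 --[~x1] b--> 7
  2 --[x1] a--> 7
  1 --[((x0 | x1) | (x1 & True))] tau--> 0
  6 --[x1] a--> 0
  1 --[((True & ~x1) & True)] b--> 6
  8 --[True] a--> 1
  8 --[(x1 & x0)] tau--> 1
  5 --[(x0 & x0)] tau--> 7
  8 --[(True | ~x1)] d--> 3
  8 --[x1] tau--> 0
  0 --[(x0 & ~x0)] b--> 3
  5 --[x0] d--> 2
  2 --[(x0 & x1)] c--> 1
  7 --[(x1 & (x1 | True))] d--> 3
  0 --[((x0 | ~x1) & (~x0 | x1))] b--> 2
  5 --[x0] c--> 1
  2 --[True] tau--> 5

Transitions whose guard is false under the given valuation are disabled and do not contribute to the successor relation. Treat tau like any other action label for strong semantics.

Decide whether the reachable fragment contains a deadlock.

Answer: DEADLOCK at state 5

Working:
R = {0,2,5,7}
  0: b→2  [deg 1]
  2: b→7  tau→5  [deg 2]
  5: ∅  [STUCK]
  7: ∅  [STUCK]
witness 5: b·tau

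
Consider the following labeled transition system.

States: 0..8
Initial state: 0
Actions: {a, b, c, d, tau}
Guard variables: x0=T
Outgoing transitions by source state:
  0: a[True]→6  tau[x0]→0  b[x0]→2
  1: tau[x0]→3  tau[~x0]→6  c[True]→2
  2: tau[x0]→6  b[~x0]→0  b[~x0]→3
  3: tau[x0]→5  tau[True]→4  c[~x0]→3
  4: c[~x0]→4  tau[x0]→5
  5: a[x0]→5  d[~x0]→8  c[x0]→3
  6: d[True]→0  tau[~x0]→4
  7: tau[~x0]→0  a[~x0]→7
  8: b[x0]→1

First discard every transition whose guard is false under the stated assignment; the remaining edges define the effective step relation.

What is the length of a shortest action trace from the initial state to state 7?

Breadth-first toward 7:
  Layer 0: {0}
  Layer 1: {2,6}
7 never appears.

Answer: UNREACHABLE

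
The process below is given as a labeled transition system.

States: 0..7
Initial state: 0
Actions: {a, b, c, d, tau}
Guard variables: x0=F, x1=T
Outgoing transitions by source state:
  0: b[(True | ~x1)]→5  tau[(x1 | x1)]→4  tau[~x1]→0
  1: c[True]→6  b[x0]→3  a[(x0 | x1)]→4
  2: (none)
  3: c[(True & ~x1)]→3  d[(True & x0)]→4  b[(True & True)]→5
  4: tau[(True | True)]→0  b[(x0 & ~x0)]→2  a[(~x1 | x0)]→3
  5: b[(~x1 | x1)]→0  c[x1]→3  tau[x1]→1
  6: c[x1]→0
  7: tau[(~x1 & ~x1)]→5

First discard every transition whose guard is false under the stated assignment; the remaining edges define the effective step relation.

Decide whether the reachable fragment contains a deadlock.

Answer: DEADLOCK-FREE

Trace:
Reach set: {0,1,3,4,5,6}
  0: b→5  tau→4  [2 exit(s)]
  1: a→4  c→6  [2 exit(s)]
  3: b→5  [1 exit(s)]
  4: tau→0  [1 exit(s)]
  5: b→0  c→3  tau→1  [3 exit(s)]
  6: c→0  [1 exit(s)]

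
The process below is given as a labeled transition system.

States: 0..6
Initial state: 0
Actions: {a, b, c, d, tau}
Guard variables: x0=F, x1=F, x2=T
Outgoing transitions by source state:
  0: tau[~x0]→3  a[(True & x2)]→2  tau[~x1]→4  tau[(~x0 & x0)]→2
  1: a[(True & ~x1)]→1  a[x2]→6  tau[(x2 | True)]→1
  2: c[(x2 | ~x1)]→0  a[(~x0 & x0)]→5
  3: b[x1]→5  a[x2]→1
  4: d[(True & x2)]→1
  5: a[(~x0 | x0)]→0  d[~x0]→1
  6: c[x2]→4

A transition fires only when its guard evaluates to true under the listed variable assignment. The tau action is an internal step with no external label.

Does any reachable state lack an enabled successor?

R = {0,1,2,3,4,6}
  0: a→2  tau→3  tau→4  [3 exit(s)]
  1: a→1  a→6  tau→1  [3 exit(s)]
  2: c→0  [1 exit(s)]
  3: a→1  [1 exit(s)]
  4: d→1  [1 exit(s)]
  6: c→4  [1 exit(s)]

Answer: DEADLOCK-FREE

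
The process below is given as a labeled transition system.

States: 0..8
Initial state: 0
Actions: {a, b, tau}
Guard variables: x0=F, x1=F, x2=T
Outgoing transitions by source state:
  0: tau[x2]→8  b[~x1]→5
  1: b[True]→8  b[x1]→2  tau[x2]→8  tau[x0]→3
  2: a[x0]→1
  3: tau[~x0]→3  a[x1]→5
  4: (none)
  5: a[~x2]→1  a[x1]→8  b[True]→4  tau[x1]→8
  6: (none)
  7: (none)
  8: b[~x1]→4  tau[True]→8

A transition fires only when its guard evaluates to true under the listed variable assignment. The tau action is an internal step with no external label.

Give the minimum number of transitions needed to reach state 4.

BFS to 4:
  L0 = {0}
  L1 = {5,8}
  L2 = {4}
4 enters at depth 2; path b·b

Answer: 2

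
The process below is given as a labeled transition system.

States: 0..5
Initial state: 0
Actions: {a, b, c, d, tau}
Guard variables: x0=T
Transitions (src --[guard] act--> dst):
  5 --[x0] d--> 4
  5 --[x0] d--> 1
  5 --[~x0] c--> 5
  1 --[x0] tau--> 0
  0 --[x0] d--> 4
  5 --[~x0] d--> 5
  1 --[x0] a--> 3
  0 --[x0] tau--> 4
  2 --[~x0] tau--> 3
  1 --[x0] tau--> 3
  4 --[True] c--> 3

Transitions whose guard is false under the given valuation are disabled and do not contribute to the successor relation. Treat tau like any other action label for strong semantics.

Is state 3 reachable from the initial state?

Answer: REACHABLE

Working:
After dropping false guards: 8 live edges.
L0 = {0}
L1 = {4}  cumulative {0,4}
L2 = {3}  cumulative {0,3,4}
Reach set: {0,3,4}
trace reaching 3: d·c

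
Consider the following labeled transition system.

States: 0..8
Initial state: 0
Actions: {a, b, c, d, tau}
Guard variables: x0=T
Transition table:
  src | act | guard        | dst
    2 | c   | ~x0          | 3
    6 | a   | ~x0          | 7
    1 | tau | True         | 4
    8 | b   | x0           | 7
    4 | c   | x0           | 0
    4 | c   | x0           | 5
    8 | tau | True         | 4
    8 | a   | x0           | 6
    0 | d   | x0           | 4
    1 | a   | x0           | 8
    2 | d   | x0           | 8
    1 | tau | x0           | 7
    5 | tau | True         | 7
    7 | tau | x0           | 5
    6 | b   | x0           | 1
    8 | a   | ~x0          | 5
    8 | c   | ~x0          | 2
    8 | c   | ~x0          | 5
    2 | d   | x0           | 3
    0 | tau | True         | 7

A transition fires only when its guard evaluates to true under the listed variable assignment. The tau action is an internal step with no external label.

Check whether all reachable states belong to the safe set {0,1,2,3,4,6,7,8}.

Safe = {0,1,2,3,4,6,7,8}
R = {0,4,5,7}
  0: ✓
  4: ✓
  5: ✗ unsafe
  7: ✓
witness against invariant: d·c → 5

Answer: INVARIANT VIOLATED at state 5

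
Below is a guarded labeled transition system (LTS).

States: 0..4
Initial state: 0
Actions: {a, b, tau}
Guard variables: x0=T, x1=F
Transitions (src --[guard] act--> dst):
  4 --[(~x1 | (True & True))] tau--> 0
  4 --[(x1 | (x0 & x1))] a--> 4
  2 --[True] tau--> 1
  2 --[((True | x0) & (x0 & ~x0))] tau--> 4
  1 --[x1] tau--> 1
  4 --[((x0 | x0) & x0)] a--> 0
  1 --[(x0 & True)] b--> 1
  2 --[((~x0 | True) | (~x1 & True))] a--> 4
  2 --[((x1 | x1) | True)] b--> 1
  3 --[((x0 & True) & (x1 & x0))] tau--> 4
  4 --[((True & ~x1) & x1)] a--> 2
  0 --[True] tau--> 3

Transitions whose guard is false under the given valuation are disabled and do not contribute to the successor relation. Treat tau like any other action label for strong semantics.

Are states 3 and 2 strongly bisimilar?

Compute ~ classes (split until stable):
  P[0] = {{0,1,2,3,4}}
  P[1] = {{0},{1},{2},{3},{4}}
stable after 2 split(s): 5 block(s)
[3]={3}  [2]={2}

Answer: NOT BISIMILAR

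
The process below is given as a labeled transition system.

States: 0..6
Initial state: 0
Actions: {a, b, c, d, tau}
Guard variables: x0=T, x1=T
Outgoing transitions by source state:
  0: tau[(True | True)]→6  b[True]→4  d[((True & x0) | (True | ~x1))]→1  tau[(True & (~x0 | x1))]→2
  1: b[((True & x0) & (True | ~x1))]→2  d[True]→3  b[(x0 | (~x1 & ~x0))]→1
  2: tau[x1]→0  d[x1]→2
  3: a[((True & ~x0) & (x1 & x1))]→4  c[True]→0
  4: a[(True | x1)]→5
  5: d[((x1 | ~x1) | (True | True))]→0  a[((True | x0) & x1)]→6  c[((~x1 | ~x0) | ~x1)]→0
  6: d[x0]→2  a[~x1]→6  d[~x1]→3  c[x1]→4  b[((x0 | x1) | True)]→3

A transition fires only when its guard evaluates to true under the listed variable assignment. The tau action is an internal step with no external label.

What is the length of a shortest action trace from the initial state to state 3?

Answer: 2

Analysis:
BFS to 3:
  Layer 0: {0}
  Layer 1: {1,2,4,6}
  Layer 2: {3,5}
3 enters at depth 2; path d·d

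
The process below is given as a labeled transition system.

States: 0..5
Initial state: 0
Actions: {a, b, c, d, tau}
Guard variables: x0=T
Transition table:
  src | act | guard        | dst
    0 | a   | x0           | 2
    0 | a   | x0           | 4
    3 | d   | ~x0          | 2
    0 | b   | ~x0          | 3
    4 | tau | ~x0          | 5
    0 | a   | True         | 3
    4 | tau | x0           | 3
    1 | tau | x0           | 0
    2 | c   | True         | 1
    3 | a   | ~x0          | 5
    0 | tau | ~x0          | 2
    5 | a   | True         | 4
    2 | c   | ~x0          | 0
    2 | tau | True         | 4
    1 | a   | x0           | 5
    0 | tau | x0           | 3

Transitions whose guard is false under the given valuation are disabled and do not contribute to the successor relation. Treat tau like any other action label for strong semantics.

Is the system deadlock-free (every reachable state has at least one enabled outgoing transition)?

Answer: DEADLOCK at state 3

Working:
R = {0,1,2,3,4,5}
  0: a→2  a→3  a→4  tau→3  [4 exit(s)]
  1: a→5  tau→0  [2 exit(s)]
  2: c→1  tau→4  [2 exit(s)]
  3: ∅  [STUCK]
  4: tau→3  [1 exit(s)]
  5: a→4  [1 exit(s)]
Path to 3: a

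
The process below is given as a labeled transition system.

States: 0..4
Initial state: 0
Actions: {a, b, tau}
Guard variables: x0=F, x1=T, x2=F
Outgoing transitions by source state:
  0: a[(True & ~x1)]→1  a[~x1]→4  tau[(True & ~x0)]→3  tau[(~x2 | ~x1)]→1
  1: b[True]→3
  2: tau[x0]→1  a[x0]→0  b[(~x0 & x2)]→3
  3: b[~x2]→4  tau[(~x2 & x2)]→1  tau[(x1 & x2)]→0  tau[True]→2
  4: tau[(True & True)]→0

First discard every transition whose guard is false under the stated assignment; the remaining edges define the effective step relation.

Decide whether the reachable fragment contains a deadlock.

Answer: DEADLOCK at state 2

Analysis:
Reachable = {0,1,2,3,4}
  0: tau→1  tau→3  [deg 2]
  1: b→3  [deg 1]
  2: ∅  [deadlock]
  3: b→4  tau→2  [deg 2]
  4: tau→0  [deg 1]
trace reaching 2: tau·tau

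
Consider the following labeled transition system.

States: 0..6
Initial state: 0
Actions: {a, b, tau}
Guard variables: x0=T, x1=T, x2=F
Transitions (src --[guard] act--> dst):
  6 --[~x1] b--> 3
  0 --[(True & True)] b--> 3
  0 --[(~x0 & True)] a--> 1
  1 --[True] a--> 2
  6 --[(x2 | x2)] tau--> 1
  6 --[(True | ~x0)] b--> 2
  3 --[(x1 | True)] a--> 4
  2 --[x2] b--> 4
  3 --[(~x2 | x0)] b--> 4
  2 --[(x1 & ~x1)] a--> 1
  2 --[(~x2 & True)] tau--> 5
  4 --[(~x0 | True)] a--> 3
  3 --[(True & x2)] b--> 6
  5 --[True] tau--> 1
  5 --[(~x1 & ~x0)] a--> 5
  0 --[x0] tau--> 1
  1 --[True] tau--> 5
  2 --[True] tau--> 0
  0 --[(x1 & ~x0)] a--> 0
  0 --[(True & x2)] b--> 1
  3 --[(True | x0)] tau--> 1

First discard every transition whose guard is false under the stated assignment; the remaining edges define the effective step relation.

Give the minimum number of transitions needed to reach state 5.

BFS to 5:
  Layer 0: {0}
  Layer 1: {1,3}
  Layer 2: {2,4,5}
5 enters at depth 2; path tau·tau

Answer: 2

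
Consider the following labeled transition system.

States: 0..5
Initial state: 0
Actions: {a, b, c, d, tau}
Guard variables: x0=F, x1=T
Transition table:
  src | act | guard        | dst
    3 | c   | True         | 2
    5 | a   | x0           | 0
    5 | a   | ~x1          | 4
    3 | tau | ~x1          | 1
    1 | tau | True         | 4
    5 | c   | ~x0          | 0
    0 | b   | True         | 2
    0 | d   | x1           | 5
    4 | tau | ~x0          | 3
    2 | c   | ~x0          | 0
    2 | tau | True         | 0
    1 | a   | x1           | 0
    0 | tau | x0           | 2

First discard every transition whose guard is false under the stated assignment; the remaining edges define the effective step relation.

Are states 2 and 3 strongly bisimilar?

Bisimulation quotient by refinement:
  round 0: {{0,1,2,3,4,5}}
  round 1: {{0},{1},{2},{3,5},{4}}
  round 2: {{0},{1},{2},{3},{4},{5}}
stable after 3 split(s): 6 block(s)
2∈{2}, 3∈{3}

Answer: NOT BISIMILAR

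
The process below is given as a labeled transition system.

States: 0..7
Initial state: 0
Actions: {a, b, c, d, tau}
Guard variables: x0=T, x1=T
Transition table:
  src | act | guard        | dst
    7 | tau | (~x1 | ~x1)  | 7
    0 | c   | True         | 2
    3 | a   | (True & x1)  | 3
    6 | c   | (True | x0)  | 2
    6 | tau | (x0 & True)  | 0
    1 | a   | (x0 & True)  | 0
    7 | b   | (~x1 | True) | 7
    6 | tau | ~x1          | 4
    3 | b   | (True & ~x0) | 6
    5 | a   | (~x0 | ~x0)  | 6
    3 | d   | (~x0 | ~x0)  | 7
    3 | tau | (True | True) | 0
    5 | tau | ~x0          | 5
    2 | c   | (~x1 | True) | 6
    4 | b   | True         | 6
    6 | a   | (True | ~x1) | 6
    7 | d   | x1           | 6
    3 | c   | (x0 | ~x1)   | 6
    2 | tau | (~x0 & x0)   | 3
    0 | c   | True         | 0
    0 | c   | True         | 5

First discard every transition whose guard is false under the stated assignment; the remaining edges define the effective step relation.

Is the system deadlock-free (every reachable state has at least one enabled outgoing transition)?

R = {0,2,5,6}
  0: c→0  c→2  c→5  [deg 3]
  2: c→6  [deg 1]
  5: ∅  [deadlock]
  6: a→6  c→2  tau→0  [deg 3]
trace reaching 5: c

Answer: DEADLOCK at state 5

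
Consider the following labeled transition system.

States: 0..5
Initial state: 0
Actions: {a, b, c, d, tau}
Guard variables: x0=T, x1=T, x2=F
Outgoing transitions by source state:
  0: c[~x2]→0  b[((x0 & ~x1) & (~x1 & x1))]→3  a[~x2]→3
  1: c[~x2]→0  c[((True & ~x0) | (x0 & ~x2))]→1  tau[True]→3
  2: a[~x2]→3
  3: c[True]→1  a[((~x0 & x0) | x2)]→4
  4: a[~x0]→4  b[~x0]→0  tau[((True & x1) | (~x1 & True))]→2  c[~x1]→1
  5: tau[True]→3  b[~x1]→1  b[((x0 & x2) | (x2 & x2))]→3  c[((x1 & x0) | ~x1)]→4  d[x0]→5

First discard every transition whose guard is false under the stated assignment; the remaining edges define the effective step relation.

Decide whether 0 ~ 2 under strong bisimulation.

Refine partition for ~:
  π0 = {{0,1,2,3,4,5}}
  π1 = {{0},{1},{2},{3},{4},{5}}
stable after 2 split(s): 6 block(s)
class of 0: {0}; class of 2: {2}

Answer: NOT BISIMILAR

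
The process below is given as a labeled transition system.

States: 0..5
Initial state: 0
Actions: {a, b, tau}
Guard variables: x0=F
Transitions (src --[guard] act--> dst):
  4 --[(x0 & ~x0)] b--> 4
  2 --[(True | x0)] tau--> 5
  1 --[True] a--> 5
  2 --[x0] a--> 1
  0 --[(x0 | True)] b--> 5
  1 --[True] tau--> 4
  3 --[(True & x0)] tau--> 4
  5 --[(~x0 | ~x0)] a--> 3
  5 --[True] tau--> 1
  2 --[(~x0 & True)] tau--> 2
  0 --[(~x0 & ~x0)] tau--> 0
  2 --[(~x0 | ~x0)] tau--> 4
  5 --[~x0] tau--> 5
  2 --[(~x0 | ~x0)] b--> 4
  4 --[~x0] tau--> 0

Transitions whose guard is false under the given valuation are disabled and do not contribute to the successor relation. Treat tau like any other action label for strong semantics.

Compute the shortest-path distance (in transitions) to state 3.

Answer: 2

Working:
Layered search for 3:
  Layer 0: {0}
  Layer 1: {5}
  Layer 2: {1,3}
depth(3)=2, e.g. b·a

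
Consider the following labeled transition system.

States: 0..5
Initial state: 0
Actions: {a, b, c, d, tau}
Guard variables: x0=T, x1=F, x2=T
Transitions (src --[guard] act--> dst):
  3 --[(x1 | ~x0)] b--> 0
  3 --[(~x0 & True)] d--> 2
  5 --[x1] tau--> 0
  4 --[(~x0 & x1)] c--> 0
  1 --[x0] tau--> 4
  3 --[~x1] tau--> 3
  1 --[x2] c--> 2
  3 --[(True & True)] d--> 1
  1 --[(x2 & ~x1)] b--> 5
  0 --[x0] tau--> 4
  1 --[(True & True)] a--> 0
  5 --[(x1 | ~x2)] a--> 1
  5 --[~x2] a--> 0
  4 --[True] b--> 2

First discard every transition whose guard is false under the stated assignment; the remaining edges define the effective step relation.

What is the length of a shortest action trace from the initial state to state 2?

Answer: 2

Trace:
Layered search for 2:
  Layer 0: {0}
  Layer 1: {4}
  Layer 2: {2}
depth(2)=2, e.g. tau·b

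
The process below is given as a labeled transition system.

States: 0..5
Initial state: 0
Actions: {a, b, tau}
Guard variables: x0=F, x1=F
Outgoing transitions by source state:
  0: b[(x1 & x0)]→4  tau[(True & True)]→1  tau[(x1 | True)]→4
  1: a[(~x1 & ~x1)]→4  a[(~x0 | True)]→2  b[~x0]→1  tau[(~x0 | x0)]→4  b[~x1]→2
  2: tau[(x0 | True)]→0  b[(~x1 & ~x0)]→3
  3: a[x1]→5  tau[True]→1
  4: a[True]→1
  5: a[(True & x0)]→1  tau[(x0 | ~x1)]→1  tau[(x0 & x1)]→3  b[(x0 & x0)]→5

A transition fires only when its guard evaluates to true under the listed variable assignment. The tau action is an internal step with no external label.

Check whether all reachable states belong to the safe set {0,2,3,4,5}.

Answer: INVARIANT VIOLATED at state 1

Trace:
Safe = {0,2,3,4,5}
Reachable = {0,1,2,3,4}
  0: safe
  1: outside
  2: safe
  3: safe
  4: safe
witness against invariant: tau → 1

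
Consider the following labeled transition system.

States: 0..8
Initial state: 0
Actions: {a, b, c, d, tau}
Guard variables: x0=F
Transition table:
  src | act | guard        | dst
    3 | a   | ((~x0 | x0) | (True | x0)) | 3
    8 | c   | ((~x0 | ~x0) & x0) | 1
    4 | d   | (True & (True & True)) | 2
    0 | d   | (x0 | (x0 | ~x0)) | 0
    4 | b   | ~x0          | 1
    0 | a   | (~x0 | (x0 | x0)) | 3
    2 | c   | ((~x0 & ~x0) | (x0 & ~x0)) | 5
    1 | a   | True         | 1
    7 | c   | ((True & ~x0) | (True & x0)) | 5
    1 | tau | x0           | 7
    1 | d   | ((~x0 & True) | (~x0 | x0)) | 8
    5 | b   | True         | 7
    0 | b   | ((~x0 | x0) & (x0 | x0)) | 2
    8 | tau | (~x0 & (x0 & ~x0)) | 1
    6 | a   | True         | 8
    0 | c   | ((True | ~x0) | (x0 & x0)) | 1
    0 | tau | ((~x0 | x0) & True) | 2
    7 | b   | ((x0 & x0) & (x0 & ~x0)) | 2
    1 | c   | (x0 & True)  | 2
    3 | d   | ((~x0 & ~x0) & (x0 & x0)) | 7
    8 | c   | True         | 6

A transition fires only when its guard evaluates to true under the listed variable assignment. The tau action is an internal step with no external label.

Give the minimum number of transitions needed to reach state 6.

BFS to 6:
  Layer 0: {0}
  Layer 1: {1,2,3}
  Layer 2: {5,8}
  Layer 3: {6,7}
depth(6)=3, e.g. c·d·c

Answer: 3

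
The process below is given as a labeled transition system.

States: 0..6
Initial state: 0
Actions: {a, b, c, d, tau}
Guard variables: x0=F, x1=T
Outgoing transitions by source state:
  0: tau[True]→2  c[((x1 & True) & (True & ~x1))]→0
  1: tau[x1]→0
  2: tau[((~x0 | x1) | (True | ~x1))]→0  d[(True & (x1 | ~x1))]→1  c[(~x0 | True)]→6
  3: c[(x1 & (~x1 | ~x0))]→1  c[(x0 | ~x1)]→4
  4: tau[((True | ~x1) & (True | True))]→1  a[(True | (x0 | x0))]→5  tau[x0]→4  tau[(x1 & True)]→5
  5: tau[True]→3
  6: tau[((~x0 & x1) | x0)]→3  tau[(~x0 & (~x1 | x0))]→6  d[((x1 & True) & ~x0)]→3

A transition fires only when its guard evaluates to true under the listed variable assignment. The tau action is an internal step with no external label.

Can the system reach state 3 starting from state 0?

Answer: REACHABLE

Analysis:
Guard filter leaves 12 enabled edge(s).
Layer 0: {0}
Layer 1: {2}  cumulative {0,2}
Layer 2: {1,6}  cumulative {0,1,2,6}
Layer 3: {3}  cumulative {0,1,2,3,6}
Reachable = {0,1,2,3,6}
trace reaching 3: tau·c·tau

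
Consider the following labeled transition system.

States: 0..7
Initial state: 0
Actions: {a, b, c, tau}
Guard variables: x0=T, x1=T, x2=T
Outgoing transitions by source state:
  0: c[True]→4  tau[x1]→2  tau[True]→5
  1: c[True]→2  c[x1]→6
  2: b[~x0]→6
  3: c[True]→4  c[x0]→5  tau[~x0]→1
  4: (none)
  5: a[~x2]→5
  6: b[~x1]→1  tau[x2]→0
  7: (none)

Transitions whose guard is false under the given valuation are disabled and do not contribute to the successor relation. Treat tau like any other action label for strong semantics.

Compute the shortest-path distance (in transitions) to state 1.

BFS to 1:
  Layer 0: {0}
  Layer 1: {2,4,5}
1 never appears.

Answer: UNREACHABLE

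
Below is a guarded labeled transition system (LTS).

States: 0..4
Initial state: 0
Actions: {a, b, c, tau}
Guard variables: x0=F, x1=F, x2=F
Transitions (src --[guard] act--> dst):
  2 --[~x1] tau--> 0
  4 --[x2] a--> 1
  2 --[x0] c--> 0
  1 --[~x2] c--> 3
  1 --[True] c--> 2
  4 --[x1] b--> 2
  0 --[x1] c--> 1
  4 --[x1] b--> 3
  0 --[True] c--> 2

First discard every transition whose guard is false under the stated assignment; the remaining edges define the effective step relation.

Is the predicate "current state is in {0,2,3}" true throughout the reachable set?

Answer: INVARIANT HOLDS

Trace:
Safe = {0,2,3}
Reachable = {0,2}
  0: ✓
  2: ✓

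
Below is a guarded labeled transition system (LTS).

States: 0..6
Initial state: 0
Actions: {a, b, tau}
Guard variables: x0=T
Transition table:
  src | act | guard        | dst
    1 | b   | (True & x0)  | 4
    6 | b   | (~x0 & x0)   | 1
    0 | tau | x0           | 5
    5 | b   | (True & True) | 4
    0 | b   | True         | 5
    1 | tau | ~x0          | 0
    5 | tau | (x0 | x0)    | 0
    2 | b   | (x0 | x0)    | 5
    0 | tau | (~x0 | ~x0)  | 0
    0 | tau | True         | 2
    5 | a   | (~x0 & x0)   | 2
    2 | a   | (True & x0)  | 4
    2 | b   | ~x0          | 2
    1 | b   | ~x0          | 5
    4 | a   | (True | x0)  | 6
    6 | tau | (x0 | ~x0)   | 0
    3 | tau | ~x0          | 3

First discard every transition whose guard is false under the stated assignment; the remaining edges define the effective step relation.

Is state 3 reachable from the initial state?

Answer: UNREACHABLE

Trace:
Guard filter leaves 10 enabled edge(s).
depth 0: {0}
depth 1: {2,5}  cumulative {0,2,5}
depth 2: {4}  cumulative {0,2,4,5}
depth 3: {6}  cumulative {0,2,4,5,6}
Reach set: {0,2,4,5,6}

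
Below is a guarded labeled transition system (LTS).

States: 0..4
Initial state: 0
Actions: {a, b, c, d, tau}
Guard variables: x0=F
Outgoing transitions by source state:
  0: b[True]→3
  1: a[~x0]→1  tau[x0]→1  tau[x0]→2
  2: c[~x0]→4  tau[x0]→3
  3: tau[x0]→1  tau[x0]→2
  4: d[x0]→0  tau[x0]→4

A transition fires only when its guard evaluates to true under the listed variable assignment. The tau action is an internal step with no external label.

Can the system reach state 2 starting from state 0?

Answer: UNREACHABLE

Analysis:
3 transition(s) survive guard evaluation.
L0 = {0}
L1 = {3}  total {0,3}
Reach set: {0,3}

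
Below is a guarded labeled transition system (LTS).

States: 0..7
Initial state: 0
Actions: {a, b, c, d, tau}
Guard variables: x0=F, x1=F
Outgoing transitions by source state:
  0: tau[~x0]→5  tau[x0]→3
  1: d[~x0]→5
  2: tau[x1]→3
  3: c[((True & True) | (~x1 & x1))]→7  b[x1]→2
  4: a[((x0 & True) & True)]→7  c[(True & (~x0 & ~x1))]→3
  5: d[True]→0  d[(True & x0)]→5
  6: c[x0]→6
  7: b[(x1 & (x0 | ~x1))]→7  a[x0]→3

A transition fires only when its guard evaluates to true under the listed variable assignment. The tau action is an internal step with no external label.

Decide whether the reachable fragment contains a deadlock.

Answer: DEADLOCK-FREE

Analysis:
Reachable = {0,5}
  0: tau→5  [1 exit(s)]
  5: d→0  [1 exit(s)]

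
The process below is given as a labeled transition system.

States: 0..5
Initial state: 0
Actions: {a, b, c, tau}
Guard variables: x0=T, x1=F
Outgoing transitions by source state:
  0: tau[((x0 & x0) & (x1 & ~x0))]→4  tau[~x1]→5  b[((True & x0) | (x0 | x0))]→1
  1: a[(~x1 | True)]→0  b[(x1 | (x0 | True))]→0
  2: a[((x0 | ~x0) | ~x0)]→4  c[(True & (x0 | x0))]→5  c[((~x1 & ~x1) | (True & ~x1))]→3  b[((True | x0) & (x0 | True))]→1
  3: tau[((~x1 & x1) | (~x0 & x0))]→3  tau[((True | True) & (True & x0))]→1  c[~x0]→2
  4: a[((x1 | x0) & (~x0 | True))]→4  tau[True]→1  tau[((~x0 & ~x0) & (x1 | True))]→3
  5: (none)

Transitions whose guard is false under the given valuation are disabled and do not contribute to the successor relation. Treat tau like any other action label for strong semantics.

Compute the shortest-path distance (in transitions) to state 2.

Breadth-first toward 2:
  depth 0: {0}
  depth 1: {1,5}
2 never appears.

Answer: UNREACHABLE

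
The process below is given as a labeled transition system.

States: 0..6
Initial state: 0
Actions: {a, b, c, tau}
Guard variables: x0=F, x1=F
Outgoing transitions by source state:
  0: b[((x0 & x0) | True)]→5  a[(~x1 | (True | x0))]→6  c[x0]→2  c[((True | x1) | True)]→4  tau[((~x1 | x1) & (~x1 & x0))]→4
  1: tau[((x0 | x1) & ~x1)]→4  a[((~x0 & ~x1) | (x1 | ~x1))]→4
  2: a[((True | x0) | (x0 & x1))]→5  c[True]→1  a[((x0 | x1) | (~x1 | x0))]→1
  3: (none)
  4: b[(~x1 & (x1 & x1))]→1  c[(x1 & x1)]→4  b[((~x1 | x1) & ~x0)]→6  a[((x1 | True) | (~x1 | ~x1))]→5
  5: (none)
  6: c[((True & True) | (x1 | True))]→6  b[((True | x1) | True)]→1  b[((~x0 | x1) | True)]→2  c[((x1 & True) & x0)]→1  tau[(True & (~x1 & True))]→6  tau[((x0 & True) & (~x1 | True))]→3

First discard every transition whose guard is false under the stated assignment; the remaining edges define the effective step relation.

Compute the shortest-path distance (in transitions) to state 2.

Layered search for 2:
  Layer 0: {0}
  Layer 1: {4,5,6}
  Layer 2: {1,2}
first hit 2 at d=2 via a·b

Answer: 2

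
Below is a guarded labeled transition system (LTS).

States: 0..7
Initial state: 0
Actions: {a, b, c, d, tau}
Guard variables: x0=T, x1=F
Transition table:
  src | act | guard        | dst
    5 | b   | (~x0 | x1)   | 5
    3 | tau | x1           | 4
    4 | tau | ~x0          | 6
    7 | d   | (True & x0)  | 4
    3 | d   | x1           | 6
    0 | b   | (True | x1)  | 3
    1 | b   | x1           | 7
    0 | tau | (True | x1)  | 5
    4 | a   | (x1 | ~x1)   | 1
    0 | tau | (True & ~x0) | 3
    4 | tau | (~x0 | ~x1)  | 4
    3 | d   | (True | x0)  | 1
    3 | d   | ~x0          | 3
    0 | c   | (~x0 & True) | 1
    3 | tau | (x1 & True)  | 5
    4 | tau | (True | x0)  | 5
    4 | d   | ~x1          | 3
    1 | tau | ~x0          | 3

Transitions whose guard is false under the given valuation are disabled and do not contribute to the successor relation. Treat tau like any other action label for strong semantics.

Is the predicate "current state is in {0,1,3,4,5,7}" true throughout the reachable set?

Allowed set {0,1,3,4,5,7}
Reachable = {0,1,3,5}
  0: ok
  1: ok
  3: ok
  5: ok

Answer: INVARIANT HOLDS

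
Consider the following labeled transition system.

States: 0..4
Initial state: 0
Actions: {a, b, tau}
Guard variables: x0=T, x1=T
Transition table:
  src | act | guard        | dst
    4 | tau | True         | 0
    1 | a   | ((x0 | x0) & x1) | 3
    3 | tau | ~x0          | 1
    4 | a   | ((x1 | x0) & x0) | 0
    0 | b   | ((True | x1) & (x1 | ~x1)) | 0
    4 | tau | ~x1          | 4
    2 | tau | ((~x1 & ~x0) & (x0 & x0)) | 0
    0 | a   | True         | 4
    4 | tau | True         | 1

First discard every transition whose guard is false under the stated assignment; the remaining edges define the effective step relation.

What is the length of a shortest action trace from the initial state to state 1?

BFS to 1:
  depth 0: {0}
  depth 1: {4}
  depth 2: {1}
first hit 1 at d=2 via a·tau

Answer: 2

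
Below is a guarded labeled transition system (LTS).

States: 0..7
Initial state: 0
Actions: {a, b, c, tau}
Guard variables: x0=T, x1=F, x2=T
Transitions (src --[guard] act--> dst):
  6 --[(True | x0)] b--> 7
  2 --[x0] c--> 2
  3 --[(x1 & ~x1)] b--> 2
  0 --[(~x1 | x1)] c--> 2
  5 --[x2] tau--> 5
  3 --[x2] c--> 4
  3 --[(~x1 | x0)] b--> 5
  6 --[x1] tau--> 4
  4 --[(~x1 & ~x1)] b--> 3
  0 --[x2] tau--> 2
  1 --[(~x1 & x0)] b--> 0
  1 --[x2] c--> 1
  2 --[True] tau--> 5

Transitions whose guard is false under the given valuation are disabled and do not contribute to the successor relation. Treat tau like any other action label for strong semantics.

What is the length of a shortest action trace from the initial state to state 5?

BFS to 5:
  L0 = {0}
  L1 = {2}
  L2 = {5}
5 enters at depth 2; path c·tau

Answer: 2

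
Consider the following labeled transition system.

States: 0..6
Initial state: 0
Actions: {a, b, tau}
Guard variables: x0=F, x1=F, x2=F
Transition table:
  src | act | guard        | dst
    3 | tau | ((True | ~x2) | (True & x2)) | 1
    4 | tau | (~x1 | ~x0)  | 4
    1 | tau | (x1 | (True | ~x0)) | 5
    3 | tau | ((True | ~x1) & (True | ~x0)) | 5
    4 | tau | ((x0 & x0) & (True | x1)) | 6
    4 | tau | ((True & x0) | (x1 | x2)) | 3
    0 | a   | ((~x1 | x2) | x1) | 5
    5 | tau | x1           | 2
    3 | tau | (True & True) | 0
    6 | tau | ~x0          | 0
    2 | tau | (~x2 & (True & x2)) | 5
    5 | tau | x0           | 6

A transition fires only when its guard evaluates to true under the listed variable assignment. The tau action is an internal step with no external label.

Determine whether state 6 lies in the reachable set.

Guard filter leaves 7 enabled edge(s).
depth 0: {0}
depth 1: {5}  now seen {0,5}
R = {0,5}

Answer: UNREACHABLE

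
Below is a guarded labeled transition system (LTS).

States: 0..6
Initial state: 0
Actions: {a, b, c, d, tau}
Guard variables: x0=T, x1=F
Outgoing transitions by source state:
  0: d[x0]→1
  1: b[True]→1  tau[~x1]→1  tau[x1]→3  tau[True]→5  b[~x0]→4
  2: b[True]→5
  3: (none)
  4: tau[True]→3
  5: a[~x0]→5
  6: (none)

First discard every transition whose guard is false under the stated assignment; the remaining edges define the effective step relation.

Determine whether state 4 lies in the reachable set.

6 transition(s) survive guard evaluation.
depth 0: {0}
depth 1: {1}  cumulative {0,1}
depth 2: {5}  cumulative {0,1,5}
R = {0,1,5}

Answer: UNREACHABLE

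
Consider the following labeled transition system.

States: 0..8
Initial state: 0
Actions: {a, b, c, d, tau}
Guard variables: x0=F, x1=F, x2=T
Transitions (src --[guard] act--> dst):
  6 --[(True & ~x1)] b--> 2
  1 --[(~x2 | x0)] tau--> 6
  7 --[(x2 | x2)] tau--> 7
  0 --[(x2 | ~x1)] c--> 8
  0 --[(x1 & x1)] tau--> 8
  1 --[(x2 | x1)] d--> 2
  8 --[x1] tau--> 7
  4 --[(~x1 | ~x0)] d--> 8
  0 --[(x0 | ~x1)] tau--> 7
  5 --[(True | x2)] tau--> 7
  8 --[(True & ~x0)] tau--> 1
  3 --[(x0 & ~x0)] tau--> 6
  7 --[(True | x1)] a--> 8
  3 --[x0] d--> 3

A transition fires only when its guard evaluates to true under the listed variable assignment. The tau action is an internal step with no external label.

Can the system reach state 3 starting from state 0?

Guard filter leaves 9 enabled edge(s).
depth 0: {0}
depth 1: {7,8}  cumulative {0,7,8}
depth 2: {1}  cumulative {0,1,7,8}
depth 3: {2}  cumulative {0,1,2,7,8}
Reachable = {0,1,2,7,8}

Answer: UNREACHABLE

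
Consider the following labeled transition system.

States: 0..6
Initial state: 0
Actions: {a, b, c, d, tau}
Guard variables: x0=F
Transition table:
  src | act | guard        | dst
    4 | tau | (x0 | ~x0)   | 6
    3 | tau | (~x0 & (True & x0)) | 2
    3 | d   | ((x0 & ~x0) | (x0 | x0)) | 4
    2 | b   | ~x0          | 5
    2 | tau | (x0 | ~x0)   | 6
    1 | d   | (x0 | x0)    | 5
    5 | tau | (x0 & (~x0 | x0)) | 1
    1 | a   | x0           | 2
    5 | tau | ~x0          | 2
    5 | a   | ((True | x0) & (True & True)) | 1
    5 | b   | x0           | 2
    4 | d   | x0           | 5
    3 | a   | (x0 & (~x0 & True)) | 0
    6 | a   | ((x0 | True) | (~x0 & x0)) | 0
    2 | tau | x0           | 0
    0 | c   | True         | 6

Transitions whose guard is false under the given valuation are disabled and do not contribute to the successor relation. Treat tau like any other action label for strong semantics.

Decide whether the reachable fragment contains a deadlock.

Answer: DEADLOCK-FREE

Analysis:
R = {0,6}
  0: c→6  [1 exit(s)]
  6: a→0  [1 exit(s)]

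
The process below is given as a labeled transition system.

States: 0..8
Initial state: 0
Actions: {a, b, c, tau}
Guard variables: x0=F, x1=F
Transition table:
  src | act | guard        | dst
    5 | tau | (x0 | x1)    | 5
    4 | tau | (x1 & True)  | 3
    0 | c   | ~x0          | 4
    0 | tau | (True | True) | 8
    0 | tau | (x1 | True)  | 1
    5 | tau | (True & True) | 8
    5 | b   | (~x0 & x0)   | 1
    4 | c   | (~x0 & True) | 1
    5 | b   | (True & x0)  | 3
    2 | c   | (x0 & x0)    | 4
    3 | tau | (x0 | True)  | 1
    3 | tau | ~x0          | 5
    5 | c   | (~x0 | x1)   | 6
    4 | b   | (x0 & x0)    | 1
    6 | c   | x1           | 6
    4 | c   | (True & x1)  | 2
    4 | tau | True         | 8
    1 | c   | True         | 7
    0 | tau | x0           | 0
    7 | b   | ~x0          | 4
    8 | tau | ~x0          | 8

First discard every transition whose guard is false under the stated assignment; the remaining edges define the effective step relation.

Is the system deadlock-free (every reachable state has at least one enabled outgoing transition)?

Answer: DEADLOCK-FREE

Analysis:
Reachable = {0,1,4,7,8}
  0: c→4  tau→1  tau→8  [3 out]
  1: c→7  [1 out]
  4: c→1  tau→8  [2 out]
  7: b→4  [1 out]
  8: tau→8  [1 out]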